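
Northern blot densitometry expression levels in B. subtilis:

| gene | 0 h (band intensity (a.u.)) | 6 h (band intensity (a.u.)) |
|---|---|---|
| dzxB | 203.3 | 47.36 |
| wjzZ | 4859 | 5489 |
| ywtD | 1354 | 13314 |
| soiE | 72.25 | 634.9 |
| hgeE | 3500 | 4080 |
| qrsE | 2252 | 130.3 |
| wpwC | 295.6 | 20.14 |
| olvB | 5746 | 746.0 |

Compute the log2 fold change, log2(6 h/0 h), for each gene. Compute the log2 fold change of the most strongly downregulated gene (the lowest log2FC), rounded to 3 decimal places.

log2(47.36/203.3) = -2.102  (dzxB)
log2(5489/4859) = 0.176  (wjzZ)
log2(13314/1354) = 3.298  (ywtD)
log2(634.9/72.25) = 3.135  (soiE)
log2(4080/3500) = 0.221  (hgeE)
log2(130.3/2252) = -4.111  (qrsE)
log2(20.14/295.6) = -3.876  (wpwC)
log2(746.0/5746) = -2.945  (olvB)
qrsE is most strongly downregulated.

-4.111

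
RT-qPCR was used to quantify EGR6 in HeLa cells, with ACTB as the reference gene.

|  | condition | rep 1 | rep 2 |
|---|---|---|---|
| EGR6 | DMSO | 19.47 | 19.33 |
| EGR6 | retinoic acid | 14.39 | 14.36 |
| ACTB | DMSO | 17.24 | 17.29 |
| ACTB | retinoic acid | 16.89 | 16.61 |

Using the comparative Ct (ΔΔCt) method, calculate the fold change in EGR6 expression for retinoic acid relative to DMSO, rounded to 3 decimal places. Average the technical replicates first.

Mean Ct: EGR6 DMSO 19.400; EGR6 retinoic acid 14.375; ACTB DMSO 17.265; ACTB retinoic acid 16.750
ΔCt(DMSO) = 19.400 − 17.265 = 2.135
ΔCt(retinoic acid) = 14.375 − 16.750 = -2.375
ΔΔCt = -2.375 − 2.135 = -4.510
Fold change = 2^(−(-4.510)) = 2^4.510 = 22.7848

22.785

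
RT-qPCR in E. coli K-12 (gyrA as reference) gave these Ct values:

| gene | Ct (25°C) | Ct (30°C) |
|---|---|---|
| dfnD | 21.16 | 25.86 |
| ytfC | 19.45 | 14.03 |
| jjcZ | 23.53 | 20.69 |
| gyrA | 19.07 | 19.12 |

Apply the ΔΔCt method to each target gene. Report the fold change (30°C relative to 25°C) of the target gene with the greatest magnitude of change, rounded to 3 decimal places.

44.324

dfnD: ΔΔCt = (25.86−19.12) − (21.16−19.07) = 6.74 − 2.09 = 4.65; fold change = 2^-4.65 = 0.040
ytfC: ΔΔCt = (14.03−19.12) − (19.45−19.07) = -5.09 − 0.38 = -5.47; fold change = 2^5.47 = 44.324
jjcZ: ΔΔCt = (20.69−19.12) − (23.53−19.07) = 1.57 − 4.46 = -2.89; fold change = 2^2.89 = 7.413
ytfC has the largest |ΔΔCt| = 5.47.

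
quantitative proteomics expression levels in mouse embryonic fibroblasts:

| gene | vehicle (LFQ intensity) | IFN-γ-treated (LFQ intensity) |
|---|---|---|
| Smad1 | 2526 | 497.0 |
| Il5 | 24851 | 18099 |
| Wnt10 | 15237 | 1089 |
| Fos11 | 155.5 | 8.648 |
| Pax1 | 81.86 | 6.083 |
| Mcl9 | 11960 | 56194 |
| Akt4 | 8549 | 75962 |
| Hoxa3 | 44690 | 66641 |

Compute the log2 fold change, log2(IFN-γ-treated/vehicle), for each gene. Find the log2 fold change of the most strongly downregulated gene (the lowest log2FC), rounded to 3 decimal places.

-4.168

log2(497.0/2526) = -2.346  (Smad1)
log2(18099/24851) = -0.457  (Il5)
log2(1089/15237) = -3.807  (Wnt10)
log2(8.648/155.5) = -4.168  (Fos11)
log2(6.083/81.86) = -3.750  (Pax1)
log2(56194/11960) = 2.232  (Mcl9)
log2(75962/8549) = 3.151  (Akt4)
log2(66641/44690) = 0.576  (Hoxa3)
Fos11 is most strongly downregulated.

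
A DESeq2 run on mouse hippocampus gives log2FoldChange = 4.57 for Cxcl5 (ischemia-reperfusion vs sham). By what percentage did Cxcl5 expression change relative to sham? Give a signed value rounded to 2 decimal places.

2275.24%

Fold change = 2^(4.57) = 23.7524
Percent change = (FC − 1) × 100% = (23.7524 − 1) × 100 = 2275.24%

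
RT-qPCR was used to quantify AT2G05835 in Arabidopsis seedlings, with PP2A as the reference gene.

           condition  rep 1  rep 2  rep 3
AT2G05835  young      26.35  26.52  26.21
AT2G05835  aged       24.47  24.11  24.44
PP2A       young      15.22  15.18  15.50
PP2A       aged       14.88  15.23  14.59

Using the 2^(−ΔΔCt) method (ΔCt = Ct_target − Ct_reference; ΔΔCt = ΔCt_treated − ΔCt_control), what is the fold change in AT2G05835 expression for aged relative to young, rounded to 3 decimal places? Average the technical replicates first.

3.074

Mean Ct: AT2G05835 young 26.360; AT2G05835 aged 24.340; PP2A young 15.300; PP2A aged 14.900
ΔCt(young) = 26.360 − 15.300 = 11.060
ΔCt(aged) = 24.340 − 14.900 = 9.440
ΔΔCt = 9.440 − 11.060 = -1.620
Fold change = 2^(−(-1.620)) = 2^1.620 = 3.0738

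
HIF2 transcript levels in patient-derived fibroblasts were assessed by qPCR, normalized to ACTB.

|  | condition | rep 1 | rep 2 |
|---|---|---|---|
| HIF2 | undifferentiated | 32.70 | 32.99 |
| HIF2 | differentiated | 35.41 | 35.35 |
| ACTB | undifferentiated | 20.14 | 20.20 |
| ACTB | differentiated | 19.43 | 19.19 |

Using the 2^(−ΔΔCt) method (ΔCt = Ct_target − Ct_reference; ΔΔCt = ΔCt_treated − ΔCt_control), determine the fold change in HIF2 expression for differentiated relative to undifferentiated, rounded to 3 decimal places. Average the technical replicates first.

Mean Ct: HIF2 undifferentiated 32.845; HIF2 differentiated 35.380; ACTB undifferentiated 20.170; ACTB differentiated 19.310
ΔCt(undifferentiated) = 32.845 − 20.170 = 12.675
ΔCt(differentiated) = 35.380 − 19.310 = 16.070
ΔΔCt = 16.070 − 12.675 = 3.395
Fold change = 2^(−3.395) = 0.0951

0.095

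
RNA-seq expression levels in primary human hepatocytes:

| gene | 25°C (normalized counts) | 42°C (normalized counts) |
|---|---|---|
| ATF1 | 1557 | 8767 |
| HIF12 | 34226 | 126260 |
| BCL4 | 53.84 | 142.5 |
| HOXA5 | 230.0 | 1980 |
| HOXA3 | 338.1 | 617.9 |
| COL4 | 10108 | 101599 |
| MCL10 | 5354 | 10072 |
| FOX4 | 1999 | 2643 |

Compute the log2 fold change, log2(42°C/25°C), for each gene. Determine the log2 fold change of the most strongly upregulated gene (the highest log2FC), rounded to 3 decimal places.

log2(8767/1557) = 2.493  (ATF1)
log2(126260/34226) = 1.883  (HIF12)
log2(142.5/53.84) = 1.404  (BCL4)
log2(1980/230.0) = 3.106  (HOXA5)
log2(617.9/338.1) = 0.870  (HOXA3)
log2(101599/10108) = 3.329  (COL4)
log2(10072/5354) = 0.912  (MCL10)
log2(2643/1999) = 0.403  (FOX4)
COL4 is most strongly upregulated.

3.329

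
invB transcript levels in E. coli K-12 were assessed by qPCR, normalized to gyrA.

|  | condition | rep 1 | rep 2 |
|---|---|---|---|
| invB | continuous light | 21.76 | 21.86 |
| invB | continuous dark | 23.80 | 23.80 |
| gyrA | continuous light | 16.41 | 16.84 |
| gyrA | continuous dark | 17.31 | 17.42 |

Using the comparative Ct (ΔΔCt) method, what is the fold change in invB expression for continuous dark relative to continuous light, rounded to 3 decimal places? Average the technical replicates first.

Mean Ct: invB continuous light 21.810; invB continuous dark 23.800; gyrA continuous light 16.625; gyrA continuous dark 17.365
ΔCt(continuous light) = 21.810 − 16.625 = 5.185
ΔCt(continuous dark) = 23.800 − 17.365 = 6.435
ΔΔCt = 6.435 − 5.185 = 1.250
Fold change = 2^(−1.250) = 0.4204

0.420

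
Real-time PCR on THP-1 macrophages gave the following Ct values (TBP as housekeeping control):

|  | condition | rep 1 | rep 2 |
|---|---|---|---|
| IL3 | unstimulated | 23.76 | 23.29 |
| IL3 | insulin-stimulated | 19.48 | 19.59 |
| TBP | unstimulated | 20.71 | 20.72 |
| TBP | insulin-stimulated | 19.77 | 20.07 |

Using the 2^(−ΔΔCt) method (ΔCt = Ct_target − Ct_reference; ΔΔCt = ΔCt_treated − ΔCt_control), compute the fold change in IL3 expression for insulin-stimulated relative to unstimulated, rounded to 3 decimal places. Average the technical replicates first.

9.158

Mean Ct: IL3 unstimulated 23.525; IL3 insulin-stimulated 19.535; TBP unstimulated 20.715; TBP insulin-stimulated 19.920
ΔCt(unstimulated) = 23.525 − 20.715 = 2.810
ΔCt(insulin-stimulated) = 19.535 − 19.920 = -0.385
ΔΔCt = -0.385 − 2.810 = -3.195
Fold change = 2^(−(-3.195)) = 2^3.195 = 9.1578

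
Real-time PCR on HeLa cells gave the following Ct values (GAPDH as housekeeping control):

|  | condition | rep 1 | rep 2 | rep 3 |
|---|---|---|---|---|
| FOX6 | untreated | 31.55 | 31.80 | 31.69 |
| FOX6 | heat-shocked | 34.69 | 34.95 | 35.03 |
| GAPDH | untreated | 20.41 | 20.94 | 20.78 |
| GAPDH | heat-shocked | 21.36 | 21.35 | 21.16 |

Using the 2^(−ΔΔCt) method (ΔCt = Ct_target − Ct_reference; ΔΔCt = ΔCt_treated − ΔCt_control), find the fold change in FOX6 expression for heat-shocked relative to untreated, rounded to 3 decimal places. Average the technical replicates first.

Mean Ct: FOX6 untreated 31.680; FOX6 heat-shocked 34.890; GAPDH untreated 20.710; GAPDH heat-shocked 21.290
ΔCt(untreated) = 31.680 − 20.710 = 10.970
ΔCt(heat-shocked) = 34.890 − 21.290 = 13.600
ΔΔCt = 13.600 − 10.970 = 2.630
Fold change = 2^(−2.630) = 0.1615

0.162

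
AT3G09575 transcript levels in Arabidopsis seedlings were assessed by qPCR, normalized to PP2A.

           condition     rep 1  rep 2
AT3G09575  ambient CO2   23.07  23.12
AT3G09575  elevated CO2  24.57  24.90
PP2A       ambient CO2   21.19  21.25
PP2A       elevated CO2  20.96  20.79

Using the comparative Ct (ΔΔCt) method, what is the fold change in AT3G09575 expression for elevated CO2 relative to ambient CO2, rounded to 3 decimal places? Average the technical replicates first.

0.253

Mean Ct: AT3G09575 ambient CO2 23.095; AT3G09575 elevated CO2 24.735; PP2A ambient CO2 21.220; PP2A elevated CO2 20.875
ΔCt(ambient CO2) = 23.095 − 21.220 = 1.875
ΔCt(elevated CO2) = 24.735 − 20.875 = 3.860
ΔΔCt = 3.860 − 1.875 = 1.985
Fold change = 2^(−1.985) = 0.2526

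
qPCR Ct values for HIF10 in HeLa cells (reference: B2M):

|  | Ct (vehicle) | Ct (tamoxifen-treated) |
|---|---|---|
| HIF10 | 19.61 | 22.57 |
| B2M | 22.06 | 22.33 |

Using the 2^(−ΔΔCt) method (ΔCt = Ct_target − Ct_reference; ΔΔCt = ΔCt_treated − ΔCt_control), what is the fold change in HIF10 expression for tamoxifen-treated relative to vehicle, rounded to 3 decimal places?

ΔCt(vehicle) = 19.610 − 22.060 = -2.450
ΔCt(tamoxifen-treated) = 22.570 − 22.330 = 0.240
ΔΔCt = 0.240 − (-2.450) = 2.690
Fold change = 2^(−2.690) = 0.1550

0.155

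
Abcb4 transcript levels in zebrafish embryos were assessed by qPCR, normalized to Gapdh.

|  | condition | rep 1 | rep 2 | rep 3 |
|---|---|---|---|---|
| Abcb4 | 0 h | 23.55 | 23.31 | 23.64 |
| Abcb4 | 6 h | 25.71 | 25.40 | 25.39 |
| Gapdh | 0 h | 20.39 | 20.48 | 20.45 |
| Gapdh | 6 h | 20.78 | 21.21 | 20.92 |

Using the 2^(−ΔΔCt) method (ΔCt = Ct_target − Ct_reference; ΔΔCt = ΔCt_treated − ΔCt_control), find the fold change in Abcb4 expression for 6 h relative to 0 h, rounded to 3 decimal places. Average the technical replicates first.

Mean Ct: Abcb4 0 h 23.500; Abcb4 6 h 25.500; Gapdh 0 h 20.440; Gapdh 6 h 20.970
ΔCt(0 h) = 23.500 − 20.440 = 3.060
ΔCt(6 h) = 25.500 − 20.970 = 4.530
ΔΔCt = 4.530 − 3.060 = 1.470
Fold change = 2^(−1.470) = 0.3610

0.361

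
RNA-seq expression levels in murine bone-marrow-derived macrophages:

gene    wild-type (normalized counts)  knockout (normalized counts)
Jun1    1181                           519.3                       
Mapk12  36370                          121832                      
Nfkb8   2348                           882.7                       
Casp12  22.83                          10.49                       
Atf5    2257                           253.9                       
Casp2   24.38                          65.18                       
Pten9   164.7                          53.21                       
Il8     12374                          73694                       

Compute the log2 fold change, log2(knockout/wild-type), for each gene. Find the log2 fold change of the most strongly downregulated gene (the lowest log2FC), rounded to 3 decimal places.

-3.152

log2(519.3/1181) = -1.185  (Jun1)
log2(121832/36370) = 1.744  (Mapk12)
log2(882.7/2348) = -1.411  (Nfkb8)
log2(10.49/22.83) = -1.122  (Casp12)
log2(253.9/2257) = -3.152  (Atf5)
log2(65.18/24.38) = 1.419  (Casp2)
log2(53.21/164.7) = -1.630  (Pten9)
log2(73694/12374) = 2.574  (Il8)
Atf5 is most strongly downregulated.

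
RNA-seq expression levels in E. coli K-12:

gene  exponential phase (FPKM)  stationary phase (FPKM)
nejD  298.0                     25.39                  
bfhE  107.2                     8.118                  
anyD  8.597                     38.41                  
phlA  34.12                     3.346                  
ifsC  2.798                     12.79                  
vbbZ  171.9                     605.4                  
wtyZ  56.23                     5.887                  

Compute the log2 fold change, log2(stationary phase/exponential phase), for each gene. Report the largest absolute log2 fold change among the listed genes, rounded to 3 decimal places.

3.723

log2(25.39/298.0) = -3.553  (nejD)
log2(8.118/107.2) = -3.723  (bfhE)
log2(38.41/8.597) = 2.160  (anyD)
log2(3.346/34.12) = -3.350  (phlA)
log2(12.79/2.798) = 2.193  (ifsC)
log2(605.4/171.9) = 1.816  (vbbZ)
log2(5.887/56.23) = -3.256  (wtyZ)
The largest magnitude belongs to bfhE.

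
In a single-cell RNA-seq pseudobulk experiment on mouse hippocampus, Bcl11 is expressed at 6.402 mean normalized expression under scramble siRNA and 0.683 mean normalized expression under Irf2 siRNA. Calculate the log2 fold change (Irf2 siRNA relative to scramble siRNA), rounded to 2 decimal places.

-3.23

Fold change = 0.683 / 6.402 = 0.1067
log2(0.1067) = -3.229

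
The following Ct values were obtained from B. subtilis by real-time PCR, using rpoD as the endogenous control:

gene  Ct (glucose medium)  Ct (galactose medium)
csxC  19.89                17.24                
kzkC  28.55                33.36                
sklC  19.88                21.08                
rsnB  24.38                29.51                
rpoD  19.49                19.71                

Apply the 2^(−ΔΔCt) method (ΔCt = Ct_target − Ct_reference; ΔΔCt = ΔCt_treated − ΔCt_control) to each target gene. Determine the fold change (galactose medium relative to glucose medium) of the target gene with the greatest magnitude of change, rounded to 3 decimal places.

0.033

csxC: ΔΔCt = (17.24−19.71) − (19.89−19.49) = -2.47 − 0.40 = -2.87; fold change = 2^2.87 = 7.311
kzkC: ΔΔCt = (33.36−19.71) − (28.55−19.49) = 13.65 − 9.06 = 4.59; fold change = 2^-4.59 = 0.042
sklC: ΔΔCt = (21.08−19.71) − (19.88−19.49) = 1.37 − 0.39 = 0.98; fold change = 2^-0.98 = 0.507
rsnB: ΔΔCt = (29.51−19.71) − (24.38−19.49) = 9.80 − 4.89 = 4.91; fold change = 2^-4.91 = 0.033
rsnB has the largest |ΔΔCt| = 4.91.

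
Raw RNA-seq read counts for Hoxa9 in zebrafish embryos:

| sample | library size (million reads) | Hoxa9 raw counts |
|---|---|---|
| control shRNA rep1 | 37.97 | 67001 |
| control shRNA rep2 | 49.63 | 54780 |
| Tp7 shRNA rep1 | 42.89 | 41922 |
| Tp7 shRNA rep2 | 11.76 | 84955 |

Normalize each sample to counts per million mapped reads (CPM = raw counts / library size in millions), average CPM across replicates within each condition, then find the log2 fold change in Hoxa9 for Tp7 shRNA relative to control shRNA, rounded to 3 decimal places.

1.516

CPM(control shRNA rep1) = 67001 / 37.97 = 1764.5773
CPM(control shRNA rep2) = 54780 / 49.63 = 1103.7679
CPM(Tp7 shRNA rep1) = 41922 / 42.89 = 977.4306
CPM(Tp7 shRNA rep2) = 84955 / 11.76 = 7224.0646
mean CPM(control shRNA) = 1434.1726; mean CPM(Tp7 shRNA) = 4100.7476
Fold change = 4100.7476 / 1434.1726 = 2.85931
log2(2.85931) = 1.5157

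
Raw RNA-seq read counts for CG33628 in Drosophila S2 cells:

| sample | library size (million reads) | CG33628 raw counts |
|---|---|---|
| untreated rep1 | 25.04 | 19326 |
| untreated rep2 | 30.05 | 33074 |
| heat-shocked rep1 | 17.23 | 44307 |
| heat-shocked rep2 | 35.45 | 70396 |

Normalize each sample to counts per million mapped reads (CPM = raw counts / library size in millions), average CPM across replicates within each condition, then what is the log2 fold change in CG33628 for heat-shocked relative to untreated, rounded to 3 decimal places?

CPM(untreated rep1) = 19326 / 25.04 = 771.8051
CPM(untreated rep2) = 33074 / 30.05 = 1100.6323
CPM(heat-shocked rep1) = 44307 / 17.23 = 2571.5032
CPM(heat-shocked rep2) = 70396 / 35.45 = 1985.7828
mean CPM(untreated) = 936.2187; mean CPM(heat-shocked) = 2278.6430
Fold change = 2278.6430 / 936.2187 = 2.43388
log2(2.43388) = 1.2833

1.283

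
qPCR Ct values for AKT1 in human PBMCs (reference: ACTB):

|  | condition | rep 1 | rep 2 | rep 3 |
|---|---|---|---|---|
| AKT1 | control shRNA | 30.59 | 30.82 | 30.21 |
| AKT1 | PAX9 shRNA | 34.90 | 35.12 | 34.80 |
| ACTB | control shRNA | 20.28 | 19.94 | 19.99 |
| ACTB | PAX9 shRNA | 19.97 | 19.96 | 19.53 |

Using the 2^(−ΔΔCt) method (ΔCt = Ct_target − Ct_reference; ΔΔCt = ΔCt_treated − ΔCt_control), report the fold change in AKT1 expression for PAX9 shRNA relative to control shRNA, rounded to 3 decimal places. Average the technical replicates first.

Mean Ct: AKT1 control shRNA 30.540; AKT1 PAX9 shRNA 34.940; ACTB control shRNA 20.070; ACTB PAX9 shRNA 19.820
ΔCt(control shRNA) = 30.540 − 20.070 = 10.470
ΔCt(PAX9 shRNA) = 34.940 − 19.820 = 15.120
ΔΔCt = 15.120 − 10.470 = 4.650
Fold change = 2^(−4.650) = 0.0398

0.040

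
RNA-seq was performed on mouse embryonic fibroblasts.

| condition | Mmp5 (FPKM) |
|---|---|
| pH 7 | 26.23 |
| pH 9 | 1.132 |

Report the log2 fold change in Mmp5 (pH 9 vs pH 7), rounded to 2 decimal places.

Fold change = 1.132 / 26.23 = 0.0432
log2(0.0432) = -4.534

-4.53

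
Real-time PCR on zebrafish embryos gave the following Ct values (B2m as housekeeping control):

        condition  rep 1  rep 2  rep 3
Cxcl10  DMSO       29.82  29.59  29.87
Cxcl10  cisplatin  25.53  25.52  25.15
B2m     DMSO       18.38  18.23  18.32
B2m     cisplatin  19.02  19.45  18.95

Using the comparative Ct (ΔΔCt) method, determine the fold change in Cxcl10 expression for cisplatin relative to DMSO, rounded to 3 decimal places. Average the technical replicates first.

Mean Ct: Cxcl10 DMSO 29.760; Cxcl10 cisplatin 25.400; B2m DMSO 18.310; B2m cisplatin 19.140
ΔCt(DMSO) = 29.760 − 18.310 = 11.450
ΔCt(cisplatin) = 25.400 − 19.140 = 6.260
ΔΔCt = 6.260 − 11.450 = -5.190
Fold change = 2^(−(-5.190)) = 2^5.190 = 36.5044

36.504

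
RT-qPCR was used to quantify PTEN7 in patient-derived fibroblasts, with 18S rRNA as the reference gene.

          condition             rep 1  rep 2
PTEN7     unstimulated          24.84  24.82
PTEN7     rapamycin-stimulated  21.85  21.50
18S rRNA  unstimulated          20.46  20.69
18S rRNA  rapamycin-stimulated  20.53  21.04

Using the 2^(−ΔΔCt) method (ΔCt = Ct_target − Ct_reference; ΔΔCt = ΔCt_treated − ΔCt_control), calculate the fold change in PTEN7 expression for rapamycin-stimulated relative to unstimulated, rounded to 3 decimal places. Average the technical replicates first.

Mean Ct: PTEN7 unstimulated 24.830; PTEN7 rapamycin-stimulated 21.675; 18S rRNA unstimulated 20.575; 18S rRNA rapamycin-stimulated 20.785
ΔCt(unstimulated) = 24.830 − 20.575 = 4.255
ΔCt(rapamycin-stimulated) = 21.675 − 20.785 = 0.890
ΔΔCt = 0.890 − 4.255 = -3.365
Fold change = 2^(−(-3.365)) = 2^3.365 = 10.3031

10.303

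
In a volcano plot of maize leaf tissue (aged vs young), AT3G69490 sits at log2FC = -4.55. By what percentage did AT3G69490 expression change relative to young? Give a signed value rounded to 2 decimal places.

Fold change = 2^(-4.55) = 0.0427
Percent change = (FC − 1) × 100% = (0.0427 − 1) × 100 = -95.73%

-95.73%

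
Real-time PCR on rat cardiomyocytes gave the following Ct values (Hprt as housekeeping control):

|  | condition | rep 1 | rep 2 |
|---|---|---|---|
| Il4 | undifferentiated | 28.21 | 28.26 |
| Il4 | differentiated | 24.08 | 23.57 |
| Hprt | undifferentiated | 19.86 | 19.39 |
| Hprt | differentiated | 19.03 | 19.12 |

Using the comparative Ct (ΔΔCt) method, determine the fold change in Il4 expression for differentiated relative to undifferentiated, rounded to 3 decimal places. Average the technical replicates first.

Mean Ct: Il4 undifferentiated 28.235; Il4 differentiated 23.825; Hprt undifferentiated 19.625; Hprt differentiated 19.075
ΔCt(undifferentiated) = 28.235 − 19.625 = 8.610
ΔCt(differentiated) = 23.825 − 19.075 = 4.750
ΔΔCt = 4.750 − 8.610 = -3.860
Fold change = 2^(−(-3.860)) = 2^3.860 = 14.5203

14.520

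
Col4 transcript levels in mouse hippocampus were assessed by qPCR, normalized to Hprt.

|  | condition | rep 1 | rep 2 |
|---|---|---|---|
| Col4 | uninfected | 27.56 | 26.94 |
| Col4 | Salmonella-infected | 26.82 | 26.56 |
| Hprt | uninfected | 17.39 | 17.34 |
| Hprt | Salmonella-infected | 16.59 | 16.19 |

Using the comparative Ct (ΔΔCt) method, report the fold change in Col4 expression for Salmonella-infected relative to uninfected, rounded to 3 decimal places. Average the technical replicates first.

Mean Ct: Col4 uninfected 27.250; Col4 Salmonella-infected 26.690; Hprt uninfected 17.365; Hprt Salmonella-infected 16.390
ΔCt(uninfected) = 27.250 − 17.365 = 9.885
ΔCt(Salmonella-infected) = 26.690 − 16.390 = 10.300
ΔΔCt = 10.300 − 9.885 = 0.415
Fold change = 2^(−0.415) = 0.7500

0.750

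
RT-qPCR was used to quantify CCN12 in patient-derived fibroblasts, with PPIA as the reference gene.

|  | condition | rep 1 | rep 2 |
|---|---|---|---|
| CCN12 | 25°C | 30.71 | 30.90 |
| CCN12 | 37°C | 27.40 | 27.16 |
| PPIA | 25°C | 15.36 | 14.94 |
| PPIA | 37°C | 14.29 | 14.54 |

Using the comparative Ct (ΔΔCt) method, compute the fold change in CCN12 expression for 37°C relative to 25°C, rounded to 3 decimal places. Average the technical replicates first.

Mean Ct: CCN12 25°C 30.805; CCN12 37°C 27.280; PPIA 25°C 15.150; PPIA 37°C 14.415
ΔCt(25°C) = 30.805 − 15.150 = 15.655
ΔCt(37°C) = 27.280 − 14.415 = 12.865
ΔΔCt = 12.865 − 15.655 = -2.790
Fold change = 2^(−(-2.790)) = 2^2.790 = 6.9163

6.916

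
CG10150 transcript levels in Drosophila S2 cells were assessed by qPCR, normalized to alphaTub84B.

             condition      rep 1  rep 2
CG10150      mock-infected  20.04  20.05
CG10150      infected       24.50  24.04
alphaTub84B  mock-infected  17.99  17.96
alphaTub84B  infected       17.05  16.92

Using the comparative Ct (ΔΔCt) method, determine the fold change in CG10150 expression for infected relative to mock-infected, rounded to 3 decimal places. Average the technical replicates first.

Mean Ct: CG10150 mock-infected 20.045; CG10150 infected 24.270; alphaTub84B mock-infected 17.975; alphaTub84B infected 16.985
ΔCt(mock-infected) = 20.045 − 17.975 = 2.070
ΔCt(infected) = 24.270 − 16.985 = 7.285
ΔΔCt = 7.285 − 2.070 = 5.215
Fold change = 2^(−5.215) = 0.0269

0.027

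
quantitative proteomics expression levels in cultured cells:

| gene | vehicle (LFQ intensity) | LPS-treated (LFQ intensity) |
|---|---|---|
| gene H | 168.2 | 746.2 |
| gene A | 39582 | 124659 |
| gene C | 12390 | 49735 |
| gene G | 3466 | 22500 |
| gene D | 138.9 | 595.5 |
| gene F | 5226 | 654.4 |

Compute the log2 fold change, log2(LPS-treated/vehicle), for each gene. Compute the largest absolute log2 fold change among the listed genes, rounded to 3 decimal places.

log2(746.2/168.2) = 2.149  (gene H)
log2(124659/39582) = 1.655  (gene A)
log2(49735/12390) = 2.005  (gene C)
log2(22500/3466) = 2.699  (gene G)
log2(595.5/138.9) = 2.100  (gene D)
log2(654.4/5226) = -2.997  (gene F)
The largest magnitude belongs to gene F.

2.997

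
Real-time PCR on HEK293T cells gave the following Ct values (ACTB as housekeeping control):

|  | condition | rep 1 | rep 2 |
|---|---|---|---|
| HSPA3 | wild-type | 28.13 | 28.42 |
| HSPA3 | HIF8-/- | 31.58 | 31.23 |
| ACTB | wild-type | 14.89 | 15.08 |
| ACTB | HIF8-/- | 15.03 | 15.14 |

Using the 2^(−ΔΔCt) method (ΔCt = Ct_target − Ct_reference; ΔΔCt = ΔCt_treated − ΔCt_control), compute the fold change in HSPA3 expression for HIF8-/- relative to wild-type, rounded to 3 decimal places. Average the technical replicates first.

Mean Ct: HSPA3 wild-type 28.275; HSPA3 HIF8-/- 31.405; ACTB wild-type 14.985; ACTB HIF8-/- 15.085
ΔCt(wild-type) = 28.275 − 14.985 = 13.290
ΔCt(HIF8-/-) = 31.405 − 15.085 = 16.320
ΔΔCt = 16.320 − 13.290 = 3.030
Fold change = 2^(−3.030) = 0.1224

0.122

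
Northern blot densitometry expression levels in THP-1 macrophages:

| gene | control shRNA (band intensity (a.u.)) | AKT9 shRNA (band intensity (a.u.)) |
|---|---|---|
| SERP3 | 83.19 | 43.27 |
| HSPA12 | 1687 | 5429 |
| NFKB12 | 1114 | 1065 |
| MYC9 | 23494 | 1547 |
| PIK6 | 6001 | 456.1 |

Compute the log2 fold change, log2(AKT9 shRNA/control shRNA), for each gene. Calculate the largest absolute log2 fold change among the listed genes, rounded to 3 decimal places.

log2(43.27/83.19) = -0.943  (SERP3)
log2(5429/1687) = 1.686  (HSPA12)
log2(1065/1114) = -0.065  (NFKB12)
log2(1547/23494) = -3.925  (MYC9)
log2(456.1/6001) = -3.718  (PIK6)
The largest magnitude belongs to MYC9.

3.925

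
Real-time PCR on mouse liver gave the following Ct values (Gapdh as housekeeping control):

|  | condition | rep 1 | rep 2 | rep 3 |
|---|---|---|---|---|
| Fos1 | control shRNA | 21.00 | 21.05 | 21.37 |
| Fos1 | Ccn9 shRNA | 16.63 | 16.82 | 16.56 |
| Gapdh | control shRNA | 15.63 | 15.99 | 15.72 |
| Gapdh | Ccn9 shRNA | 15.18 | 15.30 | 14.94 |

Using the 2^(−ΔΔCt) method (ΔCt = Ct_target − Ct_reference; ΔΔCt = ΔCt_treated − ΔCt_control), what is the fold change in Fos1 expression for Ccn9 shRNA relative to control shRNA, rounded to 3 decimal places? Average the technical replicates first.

14.221

Mean Ct: Fos1 control shRNA 21.140; Fos1 Ccn9 shRNA 16.670; Gapdh control shRNA 15.780; Gapdh Ccn9 shRNA 15.140
ΔCt(control shRNA) = 21.140 − 15.780 = 5.360
ΔCt(Ccn9 shRNA) = 16.670 − 15.140 = 1.530
ΔΔCt = 1.530 − 5.360 = -3.830
Fold change = 2^(−(-3.830)) = 2^3.830 = 14.2215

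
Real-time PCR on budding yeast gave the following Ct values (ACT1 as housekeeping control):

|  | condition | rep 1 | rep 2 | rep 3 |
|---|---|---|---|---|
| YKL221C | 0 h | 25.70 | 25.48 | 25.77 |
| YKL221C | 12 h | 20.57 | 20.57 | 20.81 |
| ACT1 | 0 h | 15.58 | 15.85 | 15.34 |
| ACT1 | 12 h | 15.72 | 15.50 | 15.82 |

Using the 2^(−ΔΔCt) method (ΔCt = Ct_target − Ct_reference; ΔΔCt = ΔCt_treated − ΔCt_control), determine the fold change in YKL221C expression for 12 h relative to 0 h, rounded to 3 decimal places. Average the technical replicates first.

34.060

Mean Ct: YKL221C 0 h 25.650; YKL221C 12 h 20.650; ACT1 0 h 15.590; ACT1 12 h 15.680
ΔCt(0 h) = 25.650 − 15.590 = 10.060
ΔCt(12 h) = 20.650 − 15.680 = 4.970
ΔΔCt = 4.970 − 10.060 = -5.090
Fold change = 2^(−(-5.090)) = 2^5.090 = 34.0598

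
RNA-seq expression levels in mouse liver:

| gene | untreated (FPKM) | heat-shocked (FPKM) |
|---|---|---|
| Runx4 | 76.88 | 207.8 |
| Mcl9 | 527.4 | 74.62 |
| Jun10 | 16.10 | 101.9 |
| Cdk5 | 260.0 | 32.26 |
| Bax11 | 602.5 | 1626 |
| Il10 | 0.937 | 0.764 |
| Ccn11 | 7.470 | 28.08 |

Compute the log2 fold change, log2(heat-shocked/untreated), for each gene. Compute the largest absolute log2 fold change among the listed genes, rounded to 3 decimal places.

log2(207.8/76.88) = 1.435  (Runx4)
log2(74.62/527.4) = -2.821  (Mcl9)
log2(101.9/16.10) = 2.662  (Jun10)
log2(32.26/260.0) = -3.011  (Cdk5)
log2(1626/602.5) = 1.432  (Bax11)
log2(0.764/0.937) = -0.294  (Il10)
log2(28.08/7.470) = 1.910  (Ccn11)
The largest magnitude belongs to Cdk5.

3.011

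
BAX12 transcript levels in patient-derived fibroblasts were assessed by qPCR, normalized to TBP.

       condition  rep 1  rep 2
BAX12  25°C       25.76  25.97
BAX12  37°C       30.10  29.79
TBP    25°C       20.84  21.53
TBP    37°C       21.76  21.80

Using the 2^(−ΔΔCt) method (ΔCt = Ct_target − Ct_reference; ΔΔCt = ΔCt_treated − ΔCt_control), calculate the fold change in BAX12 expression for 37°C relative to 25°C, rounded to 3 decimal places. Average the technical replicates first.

Mean Ct: BAX12 25°C 25.865; BAX12 37°C 29.945; TBP 25°C 21.185; TBP 37°C 21.780
ΔCt(25°C) = 25.865 − 21.185 = 4.680
ΔCt(37°C) = 29.945 − 21.780 = 8.165
ΔΔCt = 8.165 − 4.680 = 3.485
Fold change = 2^(−3.485) = 0.0893

0.089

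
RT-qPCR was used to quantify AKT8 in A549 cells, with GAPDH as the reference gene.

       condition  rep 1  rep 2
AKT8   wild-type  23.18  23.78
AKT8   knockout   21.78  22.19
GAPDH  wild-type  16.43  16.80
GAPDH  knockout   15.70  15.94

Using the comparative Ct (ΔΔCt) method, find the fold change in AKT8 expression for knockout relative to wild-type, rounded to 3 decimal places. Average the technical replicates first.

Mean Ct: AKT8 wild-type 23.480; AKT8 knockout 21.985; GAPDH wild-type 16.615; GAPDH knockout 15.820
ΔCt(wild-type) = 23.480 − 16.615 = 6.865
ΔCt(knockout) = 21.985 − 15.820 = 6.165
ΔΔCt = 6.165 − 6.865 = -0.700
Fold change = 2^(−(-0.700)) = 2^0.700 = 1.6245

1.625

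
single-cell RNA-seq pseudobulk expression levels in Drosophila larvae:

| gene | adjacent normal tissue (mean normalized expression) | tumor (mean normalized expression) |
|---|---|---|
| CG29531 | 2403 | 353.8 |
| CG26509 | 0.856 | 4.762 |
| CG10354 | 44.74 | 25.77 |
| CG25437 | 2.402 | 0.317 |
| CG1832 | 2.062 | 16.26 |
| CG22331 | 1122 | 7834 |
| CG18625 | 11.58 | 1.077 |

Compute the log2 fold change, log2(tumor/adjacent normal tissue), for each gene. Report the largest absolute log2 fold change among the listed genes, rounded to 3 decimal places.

log2(353.8/2403) = -2.764  (CG29531)
log2(4.762/0.856) = 2.476  (CG26509)
log2(25.77/44.74) = -0.796  (CG10354)
log2(0.317/2.402) = -2.922  (CG25437)
log2(16.26/2.062) = 2.979  (CG1832)
log2(7834/1122) = 2.804  (CG22331)
log2(1.077/11.58) = -3.427  (CG18625)
The largest magnitude belongs to CG18625.

3.427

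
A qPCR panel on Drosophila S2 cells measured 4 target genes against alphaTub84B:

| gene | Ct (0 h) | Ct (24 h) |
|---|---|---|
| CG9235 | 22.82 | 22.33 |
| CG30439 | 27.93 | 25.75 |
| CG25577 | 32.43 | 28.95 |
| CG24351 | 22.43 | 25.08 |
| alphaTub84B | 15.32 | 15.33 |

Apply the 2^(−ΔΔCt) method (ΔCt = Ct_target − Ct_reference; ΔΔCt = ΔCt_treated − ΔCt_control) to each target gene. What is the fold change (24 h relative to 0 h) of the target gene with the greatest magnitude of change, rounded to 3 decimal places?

11.236

CG9235: ΔΔCt = (22.33−15.33) − (22.82−15.32) = 7.00 − 7.50 = -0.50; fold change = 2^0.50 = 1.414
CG30439: ΔΔCt = (25.75−15.33) − (27.93−15.32) = 10.42 − 12.61 = -2.19; fold change = 2^2.19 = 4.563
CG25577: ΔΔCt = (28.95−15.33) − (32.43−15.32) = 13.62 − 17.11 = -3.49; fold change = 2^3.49 = 11.236
CG24351: ΔΔCt = (25.08−15.33) − (22.43−15.32) = 9.75 − 7.11 = 2.64; fold change = 2^-2.64 = 0.160
CG25577 has the largest |ΔΔCt| = 3.49.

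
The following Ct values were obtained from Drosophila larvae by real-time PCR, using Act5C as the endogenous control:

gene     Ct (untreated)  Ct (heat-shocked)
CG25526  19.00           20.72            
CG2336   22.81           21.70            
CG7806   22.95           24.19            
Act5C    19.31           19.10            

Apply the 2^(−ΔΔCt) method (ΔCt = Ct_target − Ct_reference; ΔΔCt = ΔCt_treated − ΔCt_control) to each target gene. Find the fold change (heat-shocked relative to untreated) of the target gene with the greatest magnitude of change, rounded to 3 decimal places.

0.262

CG25526: ΔΔCt = (20.72−19.10) − (19.00−19.31) = 1.62 − (-0.31) = 1.93; fold change = 2^-1.93 = 0.262
CG2336: ΔΔCt = (21.70−19.10) − (22.81−19.31) = 2.60 − 3.50 = -0.90; fold change = 2^0.90 = 1.866
CG7806: ΔΔCt = (24.19−19.10) − (22.95−19.31) = 5.09 − 3.64 = 1.45; fold change = 2^-1.45 = 0.366
CG25526 has the largest |ΔΔCt| = 1.93.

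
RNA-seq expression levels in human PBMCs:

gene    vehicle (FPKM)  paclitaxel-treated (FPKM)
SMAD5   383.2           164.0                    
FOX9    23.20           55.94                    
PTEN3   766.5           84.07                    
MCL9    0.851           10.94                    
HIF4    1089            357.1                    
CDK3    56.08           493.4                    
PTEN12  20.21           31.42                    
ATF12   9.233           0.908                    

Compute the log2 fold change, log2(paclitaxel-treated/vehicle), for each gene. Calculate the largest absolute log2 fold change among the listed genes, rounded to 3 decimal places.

log2(164.0/383.2) = -1.224  (SMAD5)
log2(55.94/23.20) = 1.270  (FOX9)
log2(84.07/766.5) = -3.189  (PTEN3)
log2(10.94/0.851) = 3.684  (MCL9)
log2(357.1/1089) = -1.609  (HIF4)
log2(493.4/56.08) = 3.137  (CDK3)
log2(31.42/20.21) = 0.637  (PTEN12)
log2(0.908/9.233) = -3.346  (ATF12)
The largest magnitude belongs to MCL9.

3.684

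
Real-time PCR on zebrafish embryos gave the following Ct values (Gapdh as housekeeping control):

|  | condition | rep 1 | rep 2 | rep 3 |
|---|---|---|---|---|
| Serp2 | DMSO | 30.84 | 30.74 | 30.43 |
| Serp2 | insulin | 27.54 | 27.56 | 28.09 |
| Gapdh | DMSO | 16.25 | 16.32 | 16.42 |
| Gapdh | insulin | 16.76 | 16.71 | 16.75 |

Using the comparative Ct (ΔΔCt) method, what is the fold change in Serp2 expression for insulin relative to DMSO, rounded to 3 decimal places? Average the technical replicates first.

10.196

Mean Ct: Serp2 DMSO 30.670; Serp2 insulin 27.730; Gapdh DMSO 16.330; Gapdh insulin 16.740
ΔCt(DMSO) = 30.670 − 16.330 = 14.340
ΔCt(insulin) = 27.730 − 16.740 = 10.990
ΔΔCt = 10.990 − 14.340 = -3.350
Fold change = 2^(−(-3.350)) = 2^3.350 = 10.1965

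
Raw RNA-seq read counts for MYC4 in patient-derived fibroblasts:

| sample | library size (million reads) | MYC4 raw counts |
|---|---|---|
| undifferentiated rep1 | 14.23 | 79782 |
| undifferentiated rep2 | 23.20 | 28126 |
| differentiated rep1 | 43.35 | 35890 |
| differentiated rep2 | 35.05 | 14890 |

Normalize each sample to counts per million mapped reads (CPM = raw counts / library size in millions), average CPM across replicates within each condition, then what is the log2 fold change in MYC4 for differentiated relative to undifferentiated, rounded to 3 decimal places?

-2.444

CPM(undifferentiated rep1) = 79782 / 14.23 = 5606.6058
CPM(undifferentiated rep2) = 28126 / 23.20 = 1212.3276
CPM(differentiated rep1) = 35890 / 43.35 = 827.9123
CPM(differentiated rep2) = 14890 / 35.05 = 424.8217
mean CPM(undifferentiated) = 3409.4667; mean CPM(differentiated) = 626.3670
Fold change = 626.3670 / 3409.4667 = 0.18371
log2(0.18371) = -2.4445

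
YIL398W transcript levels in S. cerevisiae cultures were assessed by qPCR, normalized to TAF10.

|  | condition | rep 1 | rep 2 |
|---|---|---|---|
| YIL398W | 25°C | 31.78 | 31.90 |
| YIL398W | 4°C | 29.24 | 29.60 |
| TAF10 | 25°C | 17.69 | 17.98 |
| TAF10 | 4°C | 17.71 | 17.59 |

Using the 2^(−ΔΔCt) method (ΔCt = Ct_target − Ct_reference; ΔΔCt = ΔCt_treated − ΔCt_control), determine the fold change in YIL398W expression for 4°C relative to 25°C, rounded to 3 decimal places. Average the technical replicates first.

4.708

Mean Ct: YIL398W 25°C 31.840; YIL398W 4°C 29.420; TAF10 25°C 17.835; TAF10 4°C 17.650
ΔCt(25°C) = 31.840 − 17.835 = 14.005
ΔCt(4°C) = 29.420 − 17.650 = 11.770
ΔΔCt = 11.770 − 14.005 = -2.235
Fold change = 2^(−(-2.235)) = 2^2.235 = 4.7076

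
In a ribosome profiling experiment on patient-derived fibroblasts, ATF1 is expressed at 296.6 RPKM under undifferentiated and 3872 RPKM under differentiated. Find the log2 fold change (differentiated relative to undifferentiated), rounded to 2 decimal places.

Fold change = 3872 / 296.6 = 13.0546
log2(13.0546) = 3.706

3.71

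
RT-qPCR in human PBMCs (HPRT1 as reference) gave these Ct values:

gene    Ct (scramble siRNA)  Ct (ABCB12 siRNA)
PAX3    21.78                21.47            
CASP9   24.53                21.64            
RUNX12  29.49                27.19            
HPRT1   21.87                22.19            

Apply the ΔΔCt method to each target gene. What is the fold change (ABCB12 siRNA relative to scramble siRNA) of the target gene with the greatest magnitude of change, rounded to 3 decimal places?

PAX3: ΔΔCt = (21.47−22.19) − (21.78−21.87) = -0.72 − (-0.09) = -0.63; fold change = 2^0.63 = 1.548
CASP9: ΔΔCt = (21.64−22.19) − (24.53−21.87) = -0.55 − 2.66 = -3.21; fold change = 2^3.21 = 9.254
RUNX12: ΔΔCt = (27.19−22.19) − (29.49−21.87) = 5.00 − 7.62 = -2.62; fold change = 2^2.62 = 6.148
CASP9 has the largest |ΔΔCt| = 3.21.

9.254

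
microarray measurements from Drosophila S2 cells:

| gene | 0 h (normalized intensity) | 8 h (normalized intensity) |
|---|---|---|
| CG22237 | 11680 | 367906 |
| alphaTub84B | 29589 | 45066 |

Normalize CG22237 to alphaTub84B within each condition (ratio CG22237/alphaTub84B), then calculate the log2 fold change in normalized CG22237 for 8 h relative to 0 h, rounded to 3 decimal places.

4.370

CG22237/alphaTub84B (0 h) = 11680 / 29589 = 0.39474
CG22237/alphaTub84B (8 h) = 367906 / 45066 = 8.1637
Fold change = 8.1637 / 0.39474 = 20.6812
log2(20.6812) = 4.3702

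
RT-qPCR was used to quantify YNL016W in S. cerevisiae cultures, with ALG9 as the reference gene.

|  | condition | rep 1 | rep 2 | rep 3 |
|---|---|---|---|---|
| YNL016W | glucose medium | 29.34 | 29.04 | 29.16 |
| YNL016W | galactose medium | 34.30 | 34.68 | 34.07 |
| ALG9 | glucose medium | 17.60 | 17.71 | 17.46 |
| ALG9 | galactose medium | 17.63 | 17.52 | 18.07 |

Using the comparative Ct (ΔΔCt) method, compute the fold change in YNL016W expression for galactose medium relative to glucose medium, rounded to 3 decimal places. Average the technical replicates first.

0.031

Mean Ct: YNL016W glucose medium 29.180; YNL016W galactose medium 34.350; ALG9 glucose medium 17.590; ALG9 galactose medium 17.740
ΔCt(glucose medium) = 29.180 − 17.590 = 11.590
ΔCt(galactose medium) = 34.350 − 17.740 = 16.610
ΔΔCt = 16.610 − 11.590 = 5.020
Fold change = 2^(−5.020) = 0.0308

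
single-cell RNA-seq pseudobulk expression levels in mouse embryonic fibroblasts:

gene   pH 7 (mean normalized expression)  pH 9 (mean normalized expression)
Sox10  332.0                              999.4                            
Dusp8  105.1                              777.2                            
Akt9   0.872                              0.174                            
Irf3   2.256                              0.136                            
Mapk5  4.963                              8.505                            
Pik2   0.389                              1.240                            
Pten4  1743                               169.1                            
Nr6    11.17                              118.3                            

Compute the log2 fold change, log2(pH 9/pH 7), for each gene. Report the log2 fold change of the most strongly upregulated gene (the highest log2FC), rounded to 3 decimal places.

log2(999.4/332.0) = 1.590  (Sox10)
log2(777.2/105.1) = 2.887  (Dusp8)
log2(0.174/0.872) = -2.325  (Akt9)
log2(0.136/2.256) = -4.052  (Irf3)
log2(8.505/4.963) = 0.777  (Mapk5)
log2(1.240/0.389) = 1.672  (Pik2)
log2(169.1/1743) = -3.366  (Pten4)
log2(118.3/11.17) = 3.405  (Nr6)
Nr6 is most strongly upregulated.

3.405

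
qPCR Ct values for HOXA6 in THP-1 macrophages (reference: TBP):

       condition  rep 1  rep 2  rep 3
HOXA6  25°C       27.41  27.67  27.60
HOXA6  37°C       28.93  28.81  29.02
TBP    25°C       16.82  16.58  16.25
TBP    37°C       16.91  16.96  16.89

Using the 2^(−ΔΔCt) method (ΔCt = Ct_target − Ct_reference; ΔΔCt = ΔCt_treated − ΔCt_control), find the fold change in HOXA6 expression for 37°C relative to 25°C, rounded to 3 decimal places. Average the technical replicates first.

Mean Ct: HOXA6 25°C 27.560; HOXA6 37°C 28.920; TBP 25°C 16.550; TBP 37°C 16.920
ΔCt(25°C) = 27.560 − 16.550 = 11.010
ΔCt(37°C) = 28.920 − 16.920 = 12.000
ΔΔCt = 12.000 − 11.010 = 0.990
Fold change = 2^(−0.990) = 0.5035

0.503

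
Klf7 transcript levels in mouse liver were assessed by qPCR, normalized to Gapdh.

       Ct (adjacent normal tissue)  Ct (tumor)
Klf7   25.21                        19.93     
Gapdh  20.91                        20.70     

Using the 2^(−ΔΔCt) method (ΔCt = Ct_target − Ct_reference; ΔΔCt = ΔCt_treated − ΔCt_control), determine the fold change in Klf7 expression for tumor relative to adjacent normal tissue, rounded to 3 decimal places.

ΔCt(adjacent normal tissue) = 25.210 − 20.910 = 4.300
ΔCt(tumor) = 19.930 − 20.700 = -0.770
ΔΔCt = -0.770 − 4.300 = -5.070
Fold change = 2^(−(-5.070)) = 2^5.070 = 33.5909

33.591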